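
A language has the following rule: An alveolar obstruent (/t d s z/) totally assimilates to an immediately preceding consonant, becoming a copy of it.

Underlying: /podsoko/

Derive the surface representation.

/s/ after /d/ → [d] (total assimilation)

[poddoko]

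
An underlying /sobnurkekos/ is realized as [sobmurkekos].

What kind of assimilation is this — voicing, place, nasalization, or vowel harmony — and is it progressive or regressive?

/n/→[m].
Each target copies a feature from the preceding segment, so the direction is progressive.

place assimilation, progressive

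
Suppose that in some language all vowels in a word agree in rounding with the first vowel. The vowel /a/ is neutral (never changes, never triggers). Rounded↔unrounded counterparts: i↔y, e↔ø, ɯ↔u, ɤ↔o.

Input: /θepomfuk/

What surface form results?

[θepɤmfɯk]

/o/ harmonizes with /e/ ([-round]) → [ɤ]
/u/ harmonizes with /e/ ([-round]) → [ɯ]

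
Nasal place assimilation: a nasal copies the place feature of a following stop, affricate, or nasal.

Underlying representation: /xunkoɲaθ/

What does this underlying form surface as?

/n/ before /k/ (velar) → [ŋ]

[xuŋkoɲaθ]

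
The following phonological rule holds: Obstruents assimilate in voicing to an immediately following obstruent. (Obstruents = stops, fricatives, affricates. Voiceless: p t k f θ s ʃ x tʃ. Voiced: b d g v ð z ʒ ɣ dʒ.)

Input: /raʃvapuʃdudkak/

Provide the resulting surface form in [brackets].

[raʒvapuʒdutkak]

/ʃ/ before /v/ (voiced) → [ʒ]
/ʃ/ before /d/ (voiced) → [ʒ]
/d/ before /k/ (voiceless) → [t]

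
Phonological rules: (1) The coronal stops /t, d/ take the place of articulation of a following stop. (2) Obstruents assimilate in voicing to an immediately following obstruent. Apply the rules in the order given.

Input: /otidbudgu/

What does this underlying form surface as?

Rule 1: /d/ before /b/ (labial) → [b]
Rule 1: /d/ before /g/ (velar) → [g]
After rule 1: otibbuggu
Rule 2: no segment meets the rule's conditions; no change.

[otibbuggu]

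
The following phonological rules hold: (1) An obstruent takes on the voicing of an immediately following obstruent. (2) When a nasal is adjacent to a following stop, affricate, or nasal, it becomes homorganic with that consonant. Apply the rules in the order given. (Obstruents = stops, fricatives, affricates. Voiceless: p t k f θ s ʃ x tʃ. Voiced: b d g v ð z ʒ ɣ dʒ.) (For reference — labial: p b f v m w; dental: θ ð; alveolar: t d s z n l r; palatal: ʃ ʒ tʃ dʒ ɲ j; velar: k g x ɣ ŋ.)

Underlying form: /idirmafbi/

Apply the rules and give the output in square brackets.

[idirmavbi]

Rule 1: /f/ before /b/ (voiced) → [v]
After rule 1: idirmavbi
Rule 2: no segment meets the rule's conditions; no change.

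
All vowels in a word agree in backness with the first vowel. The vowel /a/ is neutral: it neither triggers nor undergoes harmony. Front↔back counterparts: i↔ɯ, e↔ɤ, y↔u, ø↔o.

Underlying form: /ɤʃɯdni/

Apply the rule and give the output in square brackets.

/i/ harmonizes with /ɤ/ ([+back]) → [ɯ]

[ɤʃɯdnɯ]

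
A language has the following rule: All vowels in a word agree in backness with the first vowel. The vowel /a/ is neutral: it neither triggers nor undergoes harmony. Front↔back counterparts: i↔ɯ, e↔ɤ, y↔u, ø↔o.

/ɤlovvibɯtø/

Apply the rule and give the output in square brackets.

/i/ harmonizes with /ɤ/ ([+back]) → [ɯ]
/ø/ harmonizes with /ɤ/ ([+back]) → [o]

[ɤlovvɯbɯto]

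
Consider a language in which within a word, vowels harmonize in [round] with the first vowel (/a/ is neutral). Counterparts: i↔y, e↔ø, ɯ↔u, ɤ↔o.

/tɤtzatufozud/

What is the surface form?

/u/ harmonizes with /ɤ/ ([-round]) → [ɯ]
/o/ harmonizes with /ɤ/ ([-round]) → [ɤ]
/u/ harmonizes with /ɤ/ ([-round]) → [ɯ]

[tɤtzatɯfɤzɯd]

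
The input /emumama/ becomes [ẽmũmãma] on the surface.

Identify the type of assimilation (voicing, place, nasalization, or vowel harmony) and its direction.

/e/→[ẽ] /u/→[ũ] /a/→[ã].
Each target copies a feature from the following segment, so the direction is regressive.

nasalization, regressive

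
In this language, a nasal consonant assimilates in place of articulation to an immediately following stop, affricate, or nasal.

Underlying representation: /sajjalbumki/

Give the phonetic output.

/m/ before /k/ (velar) → [ŋ]

[sajjalbuŋki]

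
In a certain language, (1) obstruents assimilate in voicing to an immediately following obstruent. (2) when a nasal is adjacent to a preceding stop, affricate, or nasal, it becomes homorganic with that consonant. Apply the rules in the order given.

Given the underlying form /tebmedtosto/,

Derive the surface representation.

[tebmettosto]

Rule 1: /d/ before /t/ (voiceless) → [t]
After rule 1: tebmettosto
Rule 2: no segment meets the rule's conditions; no change.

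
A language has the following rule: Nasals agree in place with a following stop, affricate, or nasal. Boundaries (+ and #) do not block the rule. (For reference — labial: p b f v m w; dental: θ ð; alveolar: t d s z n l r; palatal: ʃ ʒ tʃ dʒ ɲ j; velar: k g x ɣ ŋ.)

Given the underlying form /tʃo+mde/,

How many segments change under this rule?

1

/m/ before /d/ (alveolar) → [n]
1 segment changes.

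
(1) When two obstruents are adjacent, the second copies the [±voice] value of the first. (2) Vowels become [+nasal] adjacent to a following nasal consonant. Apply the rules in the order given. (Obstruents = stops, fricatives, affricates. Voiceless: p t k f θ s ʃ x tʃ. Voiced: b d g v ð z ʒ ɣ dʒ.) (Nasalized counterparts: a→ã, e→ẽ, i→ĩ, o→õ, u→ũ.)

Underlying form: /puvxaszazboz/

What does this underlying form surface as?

[puvɣassazboz]

Rule 1: /x/ after /v/ (voiced) → [ɣ]
Rule 1: /z/ after /s/ (voiceless) → [s]
After rule 1: puvɣassazboz
Rule 2: no segment meets the rule's conditions; no change.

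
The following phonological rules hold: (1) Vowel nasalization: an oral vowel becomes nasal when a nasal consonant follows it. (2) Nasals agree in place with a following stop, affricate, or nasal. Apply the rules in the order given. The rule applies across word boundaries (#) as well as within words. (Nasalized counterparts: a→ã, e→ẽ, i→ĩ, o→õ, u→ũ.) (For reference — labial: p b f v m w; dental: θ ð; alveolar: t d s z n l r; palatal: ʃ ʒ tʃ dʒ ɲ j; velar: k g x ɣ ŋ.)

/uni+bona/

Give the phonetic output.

[ũni+bõna]

Rule 1: /u/ before nasal /n/ → [ũ]
Rule 1: /o/ before nasal /n/ → [õ]
After rule 1: ũni+bõna
Rule 2: no segment meets the rule's conditions; no change.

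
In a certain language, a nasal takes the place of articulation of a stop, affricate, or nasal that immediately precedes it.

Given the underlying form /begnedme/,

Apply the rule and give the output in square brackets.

[begŋedne]

/n/ after /g/ (velar) → [ŋ]
/m/ after /d/ (alveolar) → [n]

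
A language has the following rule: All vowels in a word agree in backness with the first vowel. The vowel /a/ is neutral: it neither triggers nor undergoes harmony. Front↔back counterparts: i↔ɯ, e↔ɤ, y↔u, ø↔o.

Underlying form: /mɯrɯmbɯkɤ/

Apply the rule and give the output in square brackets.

[mɯrɯmbɯkɤ]

no segment meets the rule's conditions; no change.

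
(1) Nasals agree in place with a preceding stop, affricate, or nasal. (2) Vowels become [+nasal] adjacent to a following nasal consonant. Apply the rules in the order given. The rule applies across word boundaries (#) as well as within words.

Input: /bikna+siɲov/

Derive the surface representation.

Rule 1: /n/ after /k/ (velar) → [ŋ]
After rule 1: bikŋa+siɲov
Rule 2: /i/ before nasal /ɲ/ → [ĩ]

[bikŋa+sĩɲov]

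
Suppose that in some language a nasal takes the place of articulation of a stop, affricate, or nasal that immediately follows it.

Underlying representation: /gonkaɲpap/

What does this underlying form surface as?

/n/ before /k/ (velar) → [ŋ]
/ɲ/ before /p/ (labial) → [m]

[goŋkampap]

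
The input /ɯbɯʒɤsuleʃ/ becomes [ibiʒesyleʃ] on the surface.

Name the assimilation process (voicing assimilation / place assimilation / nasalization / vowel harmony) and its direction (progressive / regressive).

/ɯ/→[i] /ɯ/→[i] /ɤ/→[e] /u/→[y].
Vowels agree with the last vowel, so the harmony is regressive.

vowel harmony, regressive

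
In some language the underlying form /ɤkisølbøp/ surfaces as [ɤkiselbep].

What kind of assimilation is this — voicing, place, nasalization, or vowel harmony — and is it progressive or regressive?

/ø/→[e] /ø/→[e].
Vowels agree with the first vowel, so the harmony is progressive.

vowel harmony, progressive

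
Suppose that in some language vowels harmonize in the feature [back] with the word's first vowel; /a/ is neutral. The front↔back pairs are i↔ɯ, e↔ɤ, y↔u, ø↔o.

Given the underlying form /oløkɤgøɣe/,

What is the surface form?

[olokɤgoɣɤ]

/ø/ harmonizes with /o/ ([+back]) → [o]
/ø/ harmonizes with /o/ ([+back]) → [o]
/e/ harmonizes with /o/ ([+back]) → [ɤ]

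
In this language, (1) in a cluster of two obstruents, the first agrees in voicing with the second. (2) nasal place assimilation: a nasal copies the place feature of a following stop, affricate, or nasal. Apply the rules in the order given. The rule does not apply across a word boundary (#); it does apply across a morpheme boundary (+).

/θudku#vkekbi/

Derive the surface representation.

[θutku#fkegbi]

Rule 1: /d/ before /k/ (voiceless) → [t]
Rule 1: /v/ before /k/ (voiceless) → [f]
Rule 1: /k/ before /b/ (voiced) → [g]
After rule 1: θutku#fkegbi
Rule 2: no segment meets the rule's conditions; no change.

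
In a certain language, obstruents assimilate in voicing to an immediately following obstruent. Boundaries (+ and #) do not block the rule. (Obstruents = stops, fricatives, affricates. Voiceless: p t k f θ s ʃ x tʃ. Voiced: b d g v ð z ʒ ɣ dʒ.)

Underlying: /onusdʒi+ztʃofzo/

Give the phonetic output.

[onuzdʒi+stʃovzo]

/s/ before /dʒ/ (voiced) → [z]
/z/ before /tʃ/ (voiceless) → [s]
/f/ before /z/ (voiced) → [v]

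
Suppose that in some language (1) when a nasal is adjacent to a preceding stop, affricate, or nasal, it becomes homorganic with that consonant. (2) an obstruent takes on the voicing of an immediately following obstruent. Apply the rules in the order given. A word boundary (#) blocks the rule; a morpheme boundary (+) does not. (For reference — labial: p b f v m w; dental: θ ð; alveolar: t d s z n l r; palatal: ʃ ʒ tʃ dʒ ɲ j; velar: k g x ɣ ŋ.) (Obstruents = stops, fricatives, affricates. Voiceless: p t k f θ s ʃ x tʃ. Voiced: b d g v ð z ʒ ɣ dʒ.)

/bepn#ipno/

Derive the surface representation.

Rule 1: /n/ after /p/ (labial) → [m]
Rule 1: /n/ after /p/ (labial) → [m]
After rule 1: bepm#ipmo
Rule 2: no segment meets the rule's conditions; no change.

[bepm#ipmo]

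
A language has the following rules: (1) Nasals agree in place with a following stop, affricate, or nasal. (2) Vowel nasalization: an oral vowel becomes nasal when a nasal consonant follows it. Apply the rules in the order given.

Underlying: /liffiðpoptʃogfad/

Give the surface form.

[liffiðpoptʃogfad]

Rule 1: no segment meets the rule's conditions; no change.
After rule 1: liffiðpoptʃogfad
Rule 2: no segment meets the rule's conditions; no change.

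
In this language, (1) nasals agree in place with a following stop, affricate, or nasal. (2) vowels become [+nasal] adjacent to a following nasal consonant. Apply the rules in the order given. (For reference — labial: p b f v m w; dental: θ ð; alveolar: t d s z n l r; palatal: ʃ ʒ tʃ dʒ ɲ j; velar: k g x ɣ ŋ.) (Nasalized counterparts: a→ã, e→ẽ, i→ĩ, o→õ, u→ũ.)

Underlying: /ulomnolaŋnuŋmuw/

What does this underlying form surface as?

[ulõnnolãnnũmmuw]

Rule 1: /m/ before /n/ (alveolar) → [n]
Rule 1: /ŋ/ before /n/ (alveolar) → [n]
Rule 1: /ŋ/ before /m/ (labial) → [m]
After rule 1: ulonnolannummuw
Rule 2: /o/ before nasal /n/ → [õ]
Rule 2: /a/ before nasal /n/ → [ã]
Rule 2: /u/ before nasal /m/ → [ũ]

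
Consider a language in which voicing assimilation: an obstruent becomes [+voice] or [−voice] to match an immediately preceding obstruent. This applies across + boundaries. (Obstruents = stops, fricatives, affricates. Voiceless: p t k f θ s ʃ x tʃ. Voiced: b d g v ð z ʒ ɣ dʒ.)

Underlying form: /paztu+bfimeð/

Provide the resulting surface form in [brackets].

/t/ after /z/ (voiced) → [d]
/f/ after /b/ (voiced) → [v]

[pazdu+bvimeð]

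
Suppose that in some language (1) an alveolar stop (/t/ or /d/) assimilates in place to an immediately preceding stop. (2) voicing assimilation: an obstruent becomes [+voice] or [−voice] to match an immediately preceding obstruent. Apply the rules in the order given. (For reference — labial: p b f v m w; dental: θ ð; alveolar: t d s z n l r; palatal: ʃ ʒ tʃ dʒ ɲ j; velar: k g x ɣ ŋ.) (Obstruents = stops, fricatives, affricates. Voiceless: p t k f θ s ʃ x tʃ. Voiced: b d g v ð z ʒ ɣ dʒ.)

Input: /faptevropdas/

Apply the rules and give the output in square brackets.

[fappevroppas]

Rule 1: /t/ after /p/ (labial) → [p]
Rule 1: /d/ after /p/ (labial) → [b]
After rule 1: fappevropbas
Rule 2: /b/ after /p/ (voiceless) → [p]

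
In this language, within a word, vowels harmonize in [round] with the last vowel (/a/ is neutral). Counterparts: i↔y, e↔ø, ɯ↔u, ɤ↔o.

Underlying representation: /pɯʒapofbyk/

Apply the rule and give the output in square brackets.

[puʒapofbyk]

/ɯ/ harmonizes with /y/ ([+round]) → [u]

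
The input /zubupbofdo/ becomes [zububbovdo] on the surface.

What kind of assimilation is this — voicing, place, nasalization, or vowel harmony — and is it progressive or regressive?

/p/→[b] /f/→[v].
Each target copies a feature from the following segment, so the direction is regressive.

voicing assimilation, regressive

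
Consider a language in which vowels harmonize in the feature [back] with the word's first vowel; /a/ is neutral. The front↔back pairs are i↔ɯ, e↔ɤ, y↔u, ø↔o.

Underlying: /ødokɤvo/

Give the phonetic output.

[ødøkevø]

/o/ harmonizes with /ø/ ([-back]) → [ø]
/ɤ/ harmonizes with /ø/ ([-back]) → [e]
/o/ harmonizes with /ø/ ([-back]) → [ø]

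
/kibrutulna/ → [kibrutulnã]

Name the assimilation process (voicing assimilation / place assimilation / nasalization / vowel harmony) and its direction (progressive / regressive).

/a/→[ã].
Each target copies a feature from the preceding segment, so the direction is progressive.

nasalization, progressive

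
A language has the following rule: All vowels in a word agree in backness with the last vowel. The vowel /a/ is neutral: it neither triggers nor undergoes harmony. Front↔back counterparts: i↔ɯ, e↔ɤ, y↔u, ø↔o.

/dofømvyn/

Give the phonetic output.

[døfømvyn]

/o/ harmonizes with /y/ ([-back]) → [ø]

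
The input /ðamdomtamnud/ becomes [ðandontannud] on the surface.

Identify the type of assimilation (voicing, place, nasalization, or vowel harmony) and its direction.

place assimilation, regressive

/m/→[n] /m/→[n] /m/→[n].
Each target copies a feature from the following segment, so the direction is regressive.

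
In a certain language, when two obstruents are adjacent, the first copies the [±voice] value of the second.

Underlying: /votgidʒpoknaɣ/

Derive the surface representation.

[vodgitʃpoknaɣ]

/t/ before /g/ (voiced) → [d]
/dʒ/ before /p/ (voiceless) → [tʃ]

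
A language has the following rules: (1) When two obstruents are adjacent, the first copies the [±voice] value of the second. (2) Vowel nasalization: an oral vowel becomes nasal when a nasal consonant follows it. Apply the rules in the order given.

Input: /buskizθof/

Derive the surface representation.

Rule 1: /z/ before /θ/ (voiceless) → [s]
After rule 1: buskisθof
Rule 2: no segment meets the rule's conditions; no change.

[buskisθof]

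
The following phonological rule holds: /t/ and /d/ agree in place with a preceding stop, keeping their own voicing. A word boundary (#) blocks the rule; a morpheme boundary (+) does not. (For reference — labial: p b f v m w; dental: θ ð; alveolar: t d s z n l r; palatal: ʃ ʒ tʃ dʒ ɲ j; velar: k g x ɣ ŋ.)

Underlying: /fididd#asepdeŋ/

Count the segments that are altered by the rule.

1

/d/ after /p/ (labial) → [b]
1 segment changes.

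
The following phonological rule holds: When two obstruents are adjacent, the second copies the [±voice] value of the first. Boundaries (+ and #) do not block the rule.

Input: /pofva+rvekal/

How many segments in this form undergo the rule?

1

/v/ after /f/ (voiceless) → [f]
1 segment changes.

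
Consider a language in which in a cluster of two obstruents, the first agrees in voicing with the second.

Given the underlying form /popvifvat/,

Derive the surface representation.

/p/ before /v/ (voiced) → [b]
/f/ before /v/ (voiced) → [v]

[pobvivvat]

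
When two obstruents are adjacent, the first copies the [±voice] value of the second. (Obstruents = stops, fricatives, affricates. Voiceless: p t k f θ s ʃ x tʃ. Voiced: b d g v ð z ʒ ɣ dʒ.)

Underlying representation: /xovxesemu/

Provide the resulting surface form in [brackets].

/v/ before /x/ (voiceless) → [f]

[xofxesemu]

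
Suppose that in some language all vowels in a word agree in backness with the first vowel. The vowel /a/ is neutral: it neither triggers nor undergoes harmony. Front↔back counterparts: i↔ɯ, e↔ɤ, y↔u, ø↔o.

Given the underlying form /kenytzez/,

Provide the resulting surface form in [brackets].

no segment meets the rule's conditions; no change.

[kenytzez]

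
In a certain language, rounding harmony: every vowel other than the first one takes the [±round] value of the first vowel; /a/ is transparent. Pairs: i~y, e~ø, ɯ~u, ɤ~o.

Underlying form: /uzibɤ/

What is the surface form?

/i/ harmonizes with /u/ ([+round]) → [y]
/ɤ/ harmonizes with /u/ ([+round]) → [o]

[uzybo]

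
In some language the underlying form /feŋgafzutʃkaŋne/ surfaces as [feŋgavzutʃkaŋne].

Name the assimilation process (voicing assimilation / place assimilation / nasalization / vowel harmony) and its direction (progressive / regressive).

voicing assimilation, regressive

/f/→[v].
Each target copies a feature from the following segment, so the direction is regressive.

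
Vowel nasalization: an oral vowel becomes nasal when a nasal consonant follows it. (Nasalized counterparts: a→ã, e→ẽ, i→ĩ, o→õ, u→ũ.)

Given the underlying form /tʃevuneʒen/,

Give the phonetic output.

/u/ before nasal /n/ → [ũ]
/e/ before nasal /n/ → [ẽ]

[tʃevũneʒẽn]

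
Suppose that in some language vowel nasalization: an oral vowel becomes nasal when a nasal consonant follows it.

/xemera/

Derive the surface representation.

[xẽmera]

/e/ before nasal /m/ → [ẽ]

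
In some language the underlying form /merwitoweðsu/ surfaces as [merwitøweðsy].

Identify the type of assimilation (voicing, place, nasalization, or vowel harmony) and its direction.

/o/→[ø] /u/→[y].
Vowels agree with the first vowel, so the harmony is progressive.

vowel harmony, progressive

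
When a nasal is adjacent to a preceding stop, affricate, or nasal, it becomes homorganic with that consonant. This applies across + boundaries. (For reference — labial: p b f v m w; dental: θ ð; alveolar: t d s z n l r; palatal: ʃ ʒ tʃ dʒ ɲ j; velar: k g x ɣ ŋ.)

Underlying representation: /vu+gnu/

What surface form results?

[vu+gŋu]

/n/ after /g/ (velar) → [ŋ]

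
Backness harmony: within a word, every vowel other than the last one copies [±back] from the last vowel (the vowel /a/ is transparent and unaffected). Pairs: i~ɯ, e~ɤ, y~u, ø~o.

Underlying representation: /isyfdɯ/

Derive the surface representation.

[ɯsufdɯ]

/i/ harmonizes with /ɯ/ ([+back]) → [ɯ]
/y/ harmonizes with /ɯ/ ([+back]) → [u]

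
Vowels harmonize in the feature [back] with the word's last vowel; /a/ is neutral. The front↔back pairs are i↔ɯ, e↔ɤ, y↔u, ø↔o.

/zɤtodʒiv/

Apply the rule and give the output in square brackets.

[zetødʒiv]

/ɤ/ harmonizes with /i/ ([-back]) → [e]
/o/ harmonizes with /i/ ([-back]) → [ø]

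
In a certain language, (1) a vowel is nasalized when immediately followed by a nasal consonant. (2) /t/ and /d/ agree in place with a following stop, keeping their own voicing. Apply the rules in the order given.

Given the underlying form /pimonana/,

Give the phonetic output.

Rule 1: /i/ before nasal /m/ → [ĩ]
Rule 1: /o/ before nasal /n/ → [õ]
Rule 1: /a/ before nasal /n/ → [ã]
After rule 1: pĩmõnãna
Rule 2: no segment meets the rule's conditions; no change.

[pĩmõnãna]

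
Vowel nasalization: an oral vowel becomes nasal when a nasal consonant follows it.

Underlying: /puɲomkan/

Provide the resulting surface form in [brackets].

/u/ before nasal /ɲ/ → [ũ]
/o/ before nasal /m/ → [õ]
/a/ before nasal /n/ → [ã]

[pũɲõmkãn]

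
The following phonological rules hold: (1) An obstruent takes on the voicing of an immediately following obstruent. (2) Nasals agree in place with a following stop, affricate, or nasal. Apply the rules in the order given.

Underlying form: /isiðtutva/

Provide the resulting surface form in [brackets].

Rule 1: /ð/ before /t/ (voiceless) → [θ]
Rule 1: /t/ before /v/ (voiced) → [d]
After rule 1: isiθtudva
Rule 2: no segment meets the rule's conditions; no change.

[isiθtudva]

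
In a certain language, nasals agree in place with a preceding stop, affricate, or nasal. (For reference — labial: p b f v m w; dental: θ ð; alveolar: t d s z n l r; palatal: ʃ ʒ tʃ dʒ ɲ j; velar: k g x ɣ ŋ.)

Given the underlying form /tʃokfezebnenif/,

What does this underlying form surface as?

[tʃokfezebmenif]

/n/ after /b/ (labial) → [m]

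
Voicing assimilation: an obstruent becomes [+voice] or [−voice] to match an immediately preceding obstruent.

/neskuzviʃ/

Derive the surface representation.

no segment meets the rule's conditions; no change.

[neskuzviʃ]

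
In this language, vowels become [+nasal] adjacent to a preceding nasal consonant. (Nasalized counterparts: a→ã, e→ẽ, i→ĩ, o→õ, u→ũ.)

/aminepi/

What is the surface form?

[amĩnẽpi]

/i/ after nasal /m/ → [ĩ]
/e/ after nasal /n/ → [ẽ]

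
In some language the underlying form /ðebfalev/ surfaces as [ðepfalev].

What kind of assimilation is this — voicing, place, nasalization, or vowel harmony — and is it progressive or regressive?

voicing assimilation, regressive

/b/→[p].
Each target copies a feature from the following segment, so the direction is regressive.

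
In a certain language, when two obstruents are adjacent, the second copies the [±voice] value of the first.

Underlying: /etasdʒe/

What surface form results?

[etastʃe]

/dʒ/ after /s/ (voiceless) → [tʃ]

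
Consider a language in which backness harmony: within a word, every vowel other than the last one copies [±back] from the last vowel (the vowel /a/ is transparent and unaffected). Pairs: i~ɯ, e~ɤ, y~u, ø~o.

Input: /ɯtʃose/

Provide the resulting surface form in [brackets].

[itʃøse]

/ɯ/ harmonizes with /e/ ([-back]) → [i]
/o/ harmonizes with /e/ ([-back]) → [ø]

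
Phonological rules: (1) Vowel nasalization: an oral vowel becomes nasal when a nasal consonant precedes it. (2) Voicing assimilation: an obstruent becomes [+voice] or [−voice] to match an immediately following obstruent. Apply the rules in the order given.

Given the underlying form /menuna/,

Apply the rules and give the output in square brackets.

[mẽnũnã]

Rule 1: /e/ after nasal /m/ → [ẽ]
Rule 1: /u/ after nasal /n/ → [ũ]
Rule 1: /a/ after nasal /n/ → [ã]
After rule 1: mẽnũnã
Rule 2: no segment meets the rule's conditions; no change.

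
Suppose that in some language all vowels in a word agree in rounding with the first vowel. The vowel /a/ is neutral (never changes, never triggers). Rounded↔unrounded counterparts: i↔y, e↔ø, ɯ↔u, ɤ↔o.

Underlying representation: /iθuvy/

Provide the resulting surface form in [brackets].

/u/ harmonizes with /i/ ([-round]) → [ɯ]
/y/ harmonizes with /i/ ([-round]) → [i]

[iθɯvi]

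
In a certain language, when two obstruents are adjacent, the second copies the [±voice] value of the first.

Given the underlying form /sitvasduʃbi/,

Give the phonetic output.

/v/ after /t/ (voiceless) → [f]
/d/ after /s/ (voiceless) → [t]
/b/ after /ʃ/ (voiceless) → [p]

[sitfastuʃpi]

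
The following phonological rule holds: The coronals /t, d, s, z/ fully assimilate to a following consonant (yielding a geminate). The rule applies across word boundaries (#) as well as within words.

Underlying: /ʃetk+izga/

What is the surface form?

/t/ before /k/ → [k] (total assimilation)
/z/ before /g/ → [g] (total assimilation)

[ʃekk+igga]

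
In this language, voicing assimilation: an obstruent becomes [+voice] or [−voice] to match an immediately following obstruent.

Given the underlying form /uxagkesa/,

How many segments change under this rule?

1

/g/ before /k/ (voiceless) → [k]
1 segment changes.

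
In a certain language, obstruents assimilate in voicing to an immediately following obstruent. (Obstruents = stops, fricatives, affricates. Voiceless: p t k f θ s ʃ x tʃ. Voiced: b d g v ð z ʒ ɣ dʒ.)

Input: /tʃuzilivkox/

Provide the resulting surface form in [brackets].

/v/ before /k/ (voiceless) → [f]

[tʃuzilifkox]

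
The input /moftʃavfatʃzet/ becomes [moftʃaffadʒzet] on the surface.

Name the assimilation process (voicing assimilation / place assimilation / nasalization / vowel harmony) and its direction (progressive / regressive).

voicing assimilation, regressive

/v/→[f] /tʃ/→[dʒ].
Each target copies a feature from the following segment, so the direction is regressive.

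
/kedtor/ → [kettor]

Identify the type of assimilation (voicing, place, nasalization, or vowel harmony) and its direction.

voicing assimilation, regressive

/d/→[t].
Each target copies a feature from the following segment, so the direction is regressive.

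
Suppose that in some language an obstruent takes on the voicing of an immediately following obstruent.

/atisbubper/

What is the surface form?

/s/ before /b/ (voiced) → [z]
/b/ before /p/ (voiceless) → [p]

[atizbupper]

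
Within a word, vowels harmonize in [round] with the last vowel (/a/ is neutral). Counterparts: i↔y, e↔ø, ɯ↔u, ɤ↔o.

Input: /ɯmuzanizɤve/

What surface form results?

[ɯmɯzanizɤve]

/u/ harmonizes with /e/ ([-round]) → [ɯ]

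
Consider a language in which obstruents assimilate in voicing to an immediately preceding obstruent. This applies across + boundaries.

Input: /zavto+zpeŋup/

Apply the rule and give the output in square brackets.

/t/ after /v/ (voiced) → [d]
/p/ after /z/ (voiced) → [b]

[zavdo+zbeŋup]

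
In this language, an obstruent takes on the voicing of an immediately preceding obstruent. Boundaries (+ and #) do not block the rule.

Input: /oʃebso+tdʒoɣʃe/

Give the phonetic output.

[oʃebzo+ttʃoɣʒe]

/s/ after /b/ (voiced) → [z]
/dʒ/ after /t/ (voiceless) → [tʃ]
/ʃ/ after /ɣ/ (voiced) → [ʒ]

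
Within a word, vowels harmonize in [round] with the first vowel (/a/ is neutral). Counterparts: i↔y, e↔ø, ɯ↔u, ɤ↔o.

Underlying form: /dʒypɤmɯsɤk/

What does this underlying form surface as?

[dʒypomusok]

/ɤ/ harmonizes with /y/ ([+round]) → [o]
/ɯ/ harmonizes with /y/ ([+round]) → [u]
/ɤ/ harmonizes with /y/ ([+round]) → [o]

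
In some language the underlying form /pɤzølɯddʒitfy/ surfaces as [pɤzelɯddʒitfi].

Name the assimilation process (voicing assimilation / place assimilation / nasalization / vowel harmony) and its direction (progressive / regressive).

/ø/→[e] /y/→[i].
Vowels agree with the first vowel, so the harmony is progressive.

vowel harmony, progressive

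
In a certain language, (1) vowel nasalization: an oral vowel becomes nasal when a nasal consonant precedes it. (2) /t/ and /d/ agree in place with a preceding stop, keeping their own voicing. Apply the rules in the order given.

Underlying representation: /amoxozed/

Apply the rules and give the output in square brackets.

[amõxozed]

Rule 1: /o/ after nasal /m/ → [õ]
After rule 1: amõxozed
Rule 2: no segment meets the rule's conditions; no change.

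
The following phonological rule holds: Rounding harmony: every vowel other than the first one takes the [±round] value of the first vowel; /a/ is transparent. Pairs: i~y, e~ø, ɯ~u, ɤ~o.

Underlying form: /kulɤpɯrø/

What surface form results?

/ɤ/ harmonizes with /u/ ([+round]) → [o]
/ɯ/ harmonizes with /u/ ([+round]) → [u]

[kulopurø]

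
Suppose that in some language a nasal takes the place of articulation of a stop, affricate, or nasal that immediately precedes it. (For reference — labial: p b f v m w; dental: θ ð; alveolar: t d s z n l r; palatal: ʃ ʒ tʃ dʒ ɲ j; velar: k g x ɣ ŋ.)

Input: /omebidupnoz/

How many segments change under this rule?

1

/n/ after /p/ (labial) → [m]
1 segment changes.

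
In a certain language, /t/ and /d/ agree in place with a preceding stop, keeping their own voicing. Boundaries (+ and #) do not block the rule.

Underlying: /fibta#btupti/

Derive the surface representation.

/t/ after /b/ (labial) → [p]
/t/ after /b/ (labial) → [p]
/t/ after /p/ (labial) → [p]

[fibpa#bpuppi]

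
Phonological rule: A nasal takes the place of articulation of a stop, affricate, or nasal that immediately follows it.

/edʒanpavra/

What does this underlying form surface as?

[edʒampavra]

/n/ before /p/ (labial) → [m]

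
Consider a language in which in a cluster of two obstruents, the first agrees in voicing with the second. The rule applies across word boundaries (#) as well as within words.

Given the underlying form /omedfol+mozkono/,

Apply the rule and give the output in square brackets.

[ometfol+moskono]

/d/ before /f/ (voiceless) → [t]
/z/ before /k/ (voiceless) → [s]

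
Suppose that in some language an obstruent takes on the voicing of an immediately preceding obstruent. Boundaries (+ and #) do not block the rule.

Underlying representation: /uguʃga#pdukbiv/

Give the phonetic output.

[uguʃka#ptukpiv]

/g/ after /ʃ/ (voiceless) → [k]
/d/ after /p/ (voiceless) → [t]
/b/ after /k/ (voiceless) → [p]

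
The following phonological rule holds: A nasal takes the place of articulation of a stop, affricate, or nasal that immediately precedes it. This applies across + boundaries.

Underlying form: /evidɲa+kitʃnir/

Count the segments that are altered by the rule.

/ɲ/ after /d/ (alveolar) → [n]
/n/ after /tʃ/ (palatal) → [ɲ]
2 segments change.

2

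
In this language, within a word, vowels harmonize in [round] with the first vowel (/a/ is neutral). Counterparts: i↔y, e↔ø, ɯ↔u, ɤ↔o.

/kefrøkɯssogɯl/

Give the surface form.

/ø/ harmonizes with /e/ ([-round]) → [e]
/o/ harmonizes with /e/ ([-round]) → [ɤ]

[kefrekɯssɤgɯl]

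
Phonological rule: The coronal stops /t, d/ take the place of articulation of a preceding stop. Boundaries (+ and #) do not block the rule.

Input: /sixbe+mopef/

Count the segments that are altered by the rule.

No segment meets the rule's conditions.

0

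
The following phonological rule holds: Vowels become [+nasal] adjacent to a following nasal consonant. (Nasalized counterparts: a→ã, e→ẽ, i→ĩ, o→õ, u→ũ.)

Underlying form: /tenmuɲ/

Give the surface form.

/e/ before nasal /n/ → [ẽ]
/u/ before nasal /ɲ/ → [ũ]

[tẽnmũɲ]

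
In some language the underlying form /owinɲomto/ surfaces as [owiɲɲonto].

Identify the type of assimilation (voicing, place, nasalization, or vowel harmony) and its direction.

place assimilation, regressive

/n/→[ɲ] /m/→[n].
Each target copies a feature from the following segment, so the direction is regressive.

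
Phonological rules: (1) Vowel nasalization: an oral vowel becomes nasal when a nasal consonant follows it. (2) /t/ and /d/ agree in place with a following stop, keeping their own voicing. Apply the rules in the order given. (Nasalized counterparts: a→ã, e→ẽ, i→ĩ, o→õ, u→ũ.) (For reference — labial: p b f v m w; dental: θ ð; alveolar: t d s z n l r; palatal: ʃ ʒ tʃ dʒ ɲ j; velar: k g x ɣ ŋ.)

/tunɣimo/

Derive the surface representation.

Rule 1: /u/ before nasal /n/ → [ũ]
Rule 1: /i/ before nasal /m/ → [ĩ]
After rule 1: tũnɣĩmo
Rule 2: no segment meets the rule's conditions; no change.

[tũnɣĩmo]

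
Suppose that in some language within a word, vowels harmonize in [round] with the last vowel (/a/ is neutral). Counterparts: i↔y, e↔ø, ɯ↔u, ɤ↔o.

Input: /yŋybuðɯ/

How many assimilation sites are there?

/y/ harmonizes with /ɯ/ ([-round]) → [i]
/y/ harmonizes with /ɯ/ ([-round]) → [i]
/u/ harmonizes with /ɯ/ ([-round]) → [ɯ]
3 segments change.

3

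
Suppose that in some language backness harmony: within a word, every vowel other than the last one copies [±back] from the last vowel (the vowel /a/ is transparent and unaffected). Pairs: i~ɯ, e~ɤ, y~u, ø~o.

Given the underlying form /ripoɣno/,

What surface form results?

/i/ harmonizes with /o/ ([+back]) → [ɯ]

[rɯpoɣno]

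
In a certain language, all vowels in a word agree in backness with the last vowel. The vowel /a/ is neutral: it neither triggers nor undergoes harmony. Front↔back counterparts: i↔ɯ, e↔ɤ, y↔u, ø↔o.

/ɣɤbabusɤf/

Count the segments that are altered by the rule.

No segment meets the rule's conditions.

0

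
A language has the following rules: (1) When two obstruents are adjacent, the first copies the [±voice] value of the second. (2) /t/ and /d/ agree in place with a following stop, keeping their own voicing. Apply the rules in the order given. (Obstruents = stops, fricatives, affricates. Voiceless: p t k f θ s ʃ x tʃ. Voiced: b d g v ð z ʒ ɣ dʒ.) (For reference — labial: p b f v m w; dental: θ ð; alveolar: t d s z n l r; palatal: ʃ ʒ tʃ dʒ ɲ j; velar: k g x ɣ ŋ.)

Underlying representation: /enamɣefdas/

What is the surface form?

Rule 1: /f/ before /d/ (voiced) → [v]
After rule 1: enamɣevdas
Rule 2: no segment meets the rule's conditions; no change.

[enamɣevdas]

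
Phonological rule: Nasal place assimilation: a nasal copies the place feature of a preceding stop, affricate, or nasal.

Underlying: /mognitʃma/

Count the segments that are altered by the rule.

2

/n/ after /g/ (velar) → [ŋ]
/m/ after /tʃ/ (palatal) → [ɲ]
2 segments change.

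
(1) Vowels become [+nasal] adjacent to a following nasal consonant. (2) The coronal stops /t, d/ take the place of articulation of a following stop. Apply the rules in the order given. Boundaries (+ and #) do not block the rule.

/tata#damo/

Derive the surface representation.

Rule 1: /a/ before nasal /m/ → [ã]
After rule 1: tata#dãmo
Rule 2: no segment meets the rule's conditions; no change.

[tata#dãmo]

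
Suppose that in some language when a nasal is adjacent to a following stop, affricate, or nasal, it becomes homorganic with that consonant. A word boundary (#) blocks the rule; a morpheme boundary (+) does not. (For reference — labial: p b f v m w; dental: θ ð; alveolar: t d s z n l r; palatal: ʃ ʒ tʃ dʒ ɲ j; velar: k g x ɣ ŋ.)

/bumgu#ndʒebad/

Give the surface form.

[buŋgu#ɲdʒebad]

/m/ before /g/ (velar) → [ŋ]
/n/ before /dʒ/ (palatal) → [ɲ]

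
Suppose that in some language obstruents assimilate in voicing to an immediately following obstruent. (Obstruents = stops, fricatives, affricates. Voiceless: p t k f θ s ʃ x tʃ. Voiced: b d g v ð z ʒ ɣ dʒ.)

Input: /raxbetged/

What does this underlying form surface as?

/x/ before /b/ (voiced) → [ɣ]
/t/ before /g/ (voiced) → [d]

[raɣbedged]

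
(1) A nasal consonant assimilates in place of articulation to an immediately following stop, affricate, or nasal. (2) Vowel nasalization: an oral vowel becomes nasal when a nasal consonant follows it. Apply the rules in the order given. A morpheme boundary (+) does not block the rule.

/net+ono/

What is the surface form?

[net+õno]

Rule 1: no segment meets the rule's conditions; no change.
After rule 1: net+ono
Rule 2: /o/ before nasal /n/ → [õ]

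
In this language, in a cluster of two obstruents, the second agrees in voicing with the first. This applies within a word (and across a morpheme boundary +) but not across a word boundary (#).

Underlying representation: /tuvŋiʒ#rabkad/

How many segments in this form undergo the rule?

/k/ after /b/ (voiced) → [g]
1 segment changes.

1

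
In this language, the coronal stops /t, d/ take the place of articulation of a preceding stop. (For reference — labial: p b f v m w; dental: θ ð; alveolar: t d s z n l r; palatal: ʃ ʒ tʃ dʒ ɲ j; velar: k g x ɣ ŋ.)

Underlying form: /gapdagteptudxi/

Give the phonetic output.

/d/ after /p/ (labial) → [b]
/t/ after /g/ (velar) → [k]
/t/ after /p/ (labial) → [p]

[gapbagkeppudxi]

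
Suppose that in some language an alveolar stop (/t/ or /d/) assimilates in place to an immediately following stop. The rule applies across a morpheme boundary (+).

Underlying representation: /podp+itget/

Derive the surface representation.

/d/ before /p/ (labial) → [b]
/t/ before /g/ (velar) → [k]

[pobp+ikget]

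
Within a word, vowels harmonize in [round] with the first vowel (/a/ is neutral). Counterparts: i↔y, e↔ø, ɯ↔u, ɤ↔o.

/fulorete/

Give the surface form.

[fulorøtø]

/e/ harmonizes with /u/ ([+round]) → [ø]
/e/ harmonizes with /u/ ([+round]) → [ø]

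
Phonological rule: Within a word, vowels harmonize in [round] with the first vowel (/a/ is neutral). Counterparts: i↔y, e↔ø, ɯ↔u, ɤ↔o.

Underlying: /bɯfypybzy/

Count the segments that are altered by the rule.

/y/ harmonizes with /ɯ/ ([-round]) → [i]
/y/ harmonizes with /ɯ/ ([-round]) → [i]
/y/ harmonizes with /ɯ/ ([-round]) → [i]
3 segments change.

3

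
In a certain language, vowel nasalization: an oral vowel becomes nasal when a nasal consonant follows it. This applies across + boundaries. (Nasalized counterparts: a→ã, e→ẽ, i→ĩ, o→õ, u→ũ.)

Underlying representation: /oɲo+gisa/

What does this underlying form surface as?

/o/ before nasal /ɲ/ → [õ]

[õɲo+gisa]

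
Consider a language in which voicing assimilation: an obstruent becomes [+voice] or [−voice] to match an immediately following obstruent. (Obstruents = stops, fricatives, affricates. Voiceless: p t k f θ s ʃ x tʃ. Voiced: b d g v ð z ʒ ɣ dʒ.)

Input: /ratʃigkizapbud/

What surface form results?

/g/ before /k/ (voiceless) → [k]
/p/ before /b/ (voiced) → [b]

[ratʃikkizabbud]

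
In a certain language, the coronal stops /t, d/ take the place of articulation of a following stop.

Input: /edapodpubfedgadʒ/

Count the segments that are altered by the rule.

/d/ before /p/ (labial) → [b]
/d/ before /g/ (velar) → [g]
2 segments change.

2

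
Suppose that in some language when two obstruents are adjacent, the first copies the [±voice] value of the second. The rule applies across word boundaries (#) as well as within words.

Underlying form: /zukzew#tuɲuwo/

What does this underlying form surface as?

[zugzew#tuɲuwo]

/k/ before /z/ (voiced) → [g]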